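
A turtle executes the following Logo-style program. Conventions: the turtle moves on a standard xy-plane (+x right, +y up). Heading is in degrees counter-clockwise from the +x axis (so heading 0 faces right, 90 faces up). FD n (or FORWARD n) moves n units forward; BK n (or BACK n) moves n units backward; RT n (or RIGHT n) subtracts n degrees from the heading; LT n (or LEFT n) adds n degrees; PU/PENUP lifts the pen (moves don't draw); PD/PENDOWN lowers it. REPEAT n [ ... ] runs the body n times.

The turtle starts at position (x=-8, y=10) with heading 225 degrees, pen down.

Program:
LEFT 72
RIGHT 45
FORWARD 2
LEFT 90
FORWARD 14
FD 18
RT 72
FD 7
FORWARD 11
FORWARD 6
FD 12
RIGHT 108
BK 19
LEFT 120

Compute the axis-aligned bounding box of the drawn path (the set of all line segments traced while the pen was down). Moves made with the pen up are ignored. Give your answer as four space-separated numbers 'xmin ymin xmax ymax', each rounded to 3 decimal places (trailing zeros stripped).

Executing turtle program step by step:
Start: pos=(-8,10), heading=225, pen down
LT 72: heading 225 -> 297
RT 45: heading 297 -> 252
FD 2: (-8,10) -> (-8.618,8.098) [heading=252, draw]
LT 90: heading 252 -> 342
FD 14: (-8.618,8.098) -> (4.697,3.772) [heading=342, draw]
FD 18: (4.697,3.772) -> (21.816,-1.791) [heading=342, draw]
RT 72: heading 342 -> 270
FD 7: (21.816,-1.791) -> (21.816,-8.791) [heading=270, draw]
FD 11: (21.816,-8.791) -> (21.816,-19.791) [heading=270, draw]
FD 6: (21.816,-19.791) -> (21.816,-25.791) [heading=270, draw]
FD 12: (21.816,-25.791) -> (21.816,-37.791) [heading=270, draw]
RT 108: heading 270 -> 162
BK 19: (21.816,-37.791) -> (39.886,-43.662) [heading=162, draw]
LT 120: heading 162 -> 282
Final: pos=(39.886,-43.662), heading=282, 8 segment(s) drawn

Segment endpoints: x in {-8.618, -8, 4.697, 21.816, 21.816, 21.816, 39.886}, y in {-43.662, -37.791, -25.791, -19.791, -8.791, -1.791, 3.772, 8.098, 10}
xmin=-8.618, ymin=-43.662, xmax=39.886, ymax=10

Answer: -8.618 -43.662 39.886 10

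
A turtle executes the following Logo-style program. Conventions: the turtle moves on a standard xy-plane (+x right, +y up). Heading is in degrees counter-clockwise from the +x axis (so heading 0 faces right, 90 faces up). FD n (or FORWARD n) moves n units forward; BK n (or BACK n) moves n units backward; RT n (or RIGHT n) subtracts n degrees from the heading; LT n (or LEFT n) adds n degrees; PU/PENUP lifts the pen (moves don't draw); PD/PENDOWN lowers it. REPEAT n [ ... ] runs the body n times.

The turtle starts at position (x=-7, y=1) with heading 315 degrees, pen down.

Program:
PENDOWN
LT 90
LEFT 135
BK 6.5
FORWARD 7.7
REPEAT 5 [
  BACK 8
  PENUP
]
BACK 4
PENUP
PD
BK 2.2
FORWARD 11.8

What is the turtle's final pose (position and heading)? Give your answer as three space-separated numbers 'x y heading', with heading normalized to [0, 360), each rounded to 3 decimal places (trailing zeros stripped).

Executing turtle program step by step:
Start: pos=(-7,1), heading=315, pen down
PD: pen down
LT 90: heading 315 -> 45
LT 135: heading 45 -> 180
BK 6.5: (-7,1) -> (-0.5,1) [heading=180, draw]
FD 7.7: (-0.5,1) -> (-8.2,1) [heading=180, draw]
REPEAT 5 [
  -- iteration 1/5 --
  BK 8: (-8.2,1) -> (-0.2,1) [heading=180, draw]
  PU: pen up
  -- iteration 2/5 --
  BK 8: (-0.2,1) -> (7.8,1) [heading=180, move]
  PU: pen up
  -- iteration 3/5 --
  BK 8: (7.8,1) -> (15.8,1) [heading=180, move]
  PU: pen up
  -- iteration 4/5 --
  BK 8: (15.8,1) -> (23.8,1) [heading=180, move]
  PU: pen up
  -- iteration 5/5 --
  BK 8: (23.8,1) -> (31.8,1) [heading=180, move]
  PU: pen up
]
BK 4: (31.8,1) -> (35.8,1) [heading=180, move]
PU: pen up
PD: pen down
BK 2.2: (35.8,1) -> (38,1) [heading=180, draw]
FD 11.8: (38,1) -> (26.2,1) [heading=180, draw]
Final: pos=(26.2,1), heading=180, 5 segment(s) drawn

Answer: 26.2 1 180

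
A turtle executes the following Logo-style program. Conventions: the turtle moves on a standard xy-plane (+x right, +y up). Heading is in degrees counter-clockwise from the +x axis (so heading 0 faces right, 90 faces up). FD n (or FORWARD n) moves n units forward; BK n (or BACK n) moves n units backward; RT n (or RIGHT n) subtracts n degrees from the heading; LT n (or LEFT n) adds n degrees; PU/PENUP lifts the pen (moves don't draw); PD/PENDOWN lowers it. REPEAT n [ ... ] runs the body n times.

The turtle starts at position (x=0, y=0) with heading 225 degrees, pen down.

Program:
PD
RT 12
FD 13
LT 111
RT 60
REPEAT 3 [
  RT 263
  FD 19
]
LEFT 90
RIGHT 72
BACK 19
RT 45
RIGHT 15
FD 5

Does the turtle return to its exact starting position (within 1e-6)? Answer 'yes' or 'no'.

Executing turtle program step by step:
Start: pos=(0,0), heading=225, pen down
PD: pen down
RT 12: heading 225 -> 213
FD 13: (0,0) -> (-10.903,-7.08) [heading=213, draw]
LT 111: heading 213 -> 324
RT 60: heading 324 -> 264
REPEAT 3 [
  -- iteration 1/3 --
  RT 263: heading 264 -> 1
  FD 19: (-10.903,-7.08) -> (8.094,-6.749) [heading=1, draw]
  -- iteration 2/3 --
  RT 263: heading 1 -> 98
  FD 19: (8.094,-6.749) -> (5.45,12.066) [heading=98, draw]
  -- iteration 3/3 --
  RT 263: heading 98 -> 195
  FD 19: (5.45,12.066) -> (-12.902,7.149) [heading=195, draw]
]
LT 90: heading 195 -> 285
RT 72: heading 285 -> 213
BK 19: (-12.902,7.149) -> (3.032,17.497) [heading=213, draw]
RT 45: heading 213 -> 168
RT 15: heading 168 -> 153
FD 5: (3.032,17.497) -> (-1.423,19.767) [heading=153, draw]
Final: pos=(-1.423,19.767), heading=153, 6 segment(s) drawn

Start position: (0, 0)
Final position: (-1.423, 19.767)
Distance = 19.818; >= 1e-6 -> NOT closed

Answer: no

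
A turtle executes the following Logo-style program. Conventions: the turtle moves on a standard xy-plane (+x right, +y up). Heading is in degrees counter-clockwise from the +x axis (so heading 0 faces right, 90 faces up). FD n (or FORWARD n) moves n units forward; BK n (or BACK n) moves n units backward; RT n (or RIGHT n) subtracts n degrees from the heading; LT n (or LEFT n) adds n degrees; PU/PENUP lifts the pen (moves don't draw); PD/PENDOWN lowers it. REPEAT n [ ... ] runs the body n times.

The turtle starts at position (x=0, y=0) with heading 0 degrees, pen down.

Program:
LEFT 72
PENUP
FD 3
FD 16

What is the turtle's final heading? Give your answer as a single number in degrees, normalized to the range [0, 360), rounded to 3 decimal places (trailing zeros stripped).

Answer: 72

Derivation:
Executing turtle program step by step:
Start: pos=(0,0), heading=0, pen down
LT 72: heading 0 -> 72
PU: pen up
FD 3: (0,0) -> (0.927,2.853) [heading=72, move]
FD 16: (0.927,2.853) -> (5.871,18.07) [heading=72, move]
Final: pos=(5.871,18.07), heading=72, 0 segment(s) drawn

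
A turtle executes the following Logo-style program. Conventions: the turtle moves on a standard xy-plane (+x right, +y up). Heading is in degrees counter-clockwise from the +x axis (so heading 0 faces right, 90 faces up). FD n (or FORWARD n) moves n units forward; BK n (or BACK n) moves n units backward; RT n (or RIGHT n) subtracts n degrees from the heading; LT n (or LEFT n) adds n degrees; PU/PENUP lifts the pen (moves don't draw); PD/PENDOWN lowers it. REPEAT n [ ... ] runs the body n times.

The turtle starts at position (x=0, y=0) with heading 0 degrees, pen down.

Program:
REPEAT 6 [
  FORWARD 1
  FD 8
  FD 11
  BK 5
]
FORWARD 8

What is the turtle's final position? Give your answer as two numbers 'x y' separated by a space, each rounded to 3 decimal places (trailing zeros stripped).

Answer: 98 0

Derivation:
Executing turtle program step by step:
Start: pos=(0,0), heading=0, pen down
REPEAT 6 [
  -- iteration 1/6 --
  FD 1: (0,0) -> (1,0) [heading=0, draw]
  FD 8: (1,0) -> (9,0) [heading=0, draw]
  FD 11: (9,0) -> (20,0) [heading=0, draw]
  BK 5: (20,0) -> (15,0) [heading=0, draw]
  -- iteration 2/6 --
  FD 1: (15,0) -> (16,0) [heading=0, draw]
  FD 8: (16,0) -> (24,0) [heading=0, draw]
  FD 11: (24,0) -> (35,0) [heading=0, draw]
  BK 5: (35,0) -> (30,0) [heading=0, draw]
  -- iteration 3/6 --
  FD 1: (30,0) -> (31,0) [heading=0, draw]
  FD 8: (31,0) -> (39,0) [heading=0, draw]
  FD 11: (39,0) -> (50,0) [heading=0, draw]
  BK 5: (50,0) -> (45,0) [heading=0, draw]
  -- iteration 4/6 --
  FD 1: (45,0) -> (46,0) [heading=0, draw]
  FD 8: (46,0) -> (54,0) [heading=0, draw]
  FD 11: (54,0) -> (65,0) [heading=0, draw]
  BK 5: (65,0) -> (60,0) [heading=0, draw]
  -- iteration 5/6 --
  FD 1: (60,0) -> (61,0) [heading=0, draw]
  FD 8: (61,0) -> (69,0) [heading=0, draw]
  FD 11: (69,0) -> (80,0) [heading=0, draw]
  BK 5: (80,0) -> (75,0) [heading=0, draw]
  -- iteration 6/6 --
  FD 1: (75,0) -> (76,0) [heading=0, draw]
  FD 8: (76,0) -> (84,0) [heading=0, draw]
  FD 11: (84,0) -> (95,0) [heading=0, draw]
  BK 5: (95,0) -> (90,0) [heading=0, draw]
]
FD 8: (90,0) -> (98,0) [heading=0, draw]
Final: pos=(98,0), heading=0, 25 segment(s) drawn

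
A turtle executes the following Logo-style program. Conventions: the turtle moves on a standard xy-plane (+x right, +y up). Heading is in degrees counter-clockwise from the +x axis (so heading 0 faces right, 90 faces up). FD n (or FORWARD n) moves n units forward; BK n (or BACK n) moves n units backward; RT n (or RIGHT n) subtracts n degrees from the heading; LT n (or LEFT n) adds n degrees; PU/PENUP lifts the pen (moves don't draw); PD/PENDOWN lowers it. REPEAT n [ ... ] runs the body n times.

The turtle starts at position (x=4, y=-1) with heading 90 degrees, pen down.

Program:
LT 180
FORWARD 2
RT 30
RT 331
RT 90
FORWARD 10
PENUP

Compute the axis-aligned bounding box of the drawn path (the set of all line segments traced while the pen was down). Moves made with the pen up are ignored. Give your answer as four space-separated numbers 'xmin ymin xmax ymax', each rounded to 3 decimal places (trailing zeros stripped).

Executing turtle program step by step:
Start: pos=(4,-1), heading=90, pen down
LT 180: heading 90 -> 270
FD 2: (4,-1) -> (4,-3) [heading=270, draw]
RT 30: heading 270 -> 240
RT 331: heading 240 -> 269
RT 90: heading 269 -> 179
FD 10: (4,-3) -> (-5.998,-2.825) [heading=179, draw]
PU: pen up
Final: pos=(-5.998,-2.825), heading=179, 2 segment(s) drawn

Segment endpoints: x in {-5.998, 4, 4}, y in {-3, -2.825, -1}
xmin=-5.998, ymin=-3, xmax=4, ymax=-1

Answer: -5.998 -3 4 -1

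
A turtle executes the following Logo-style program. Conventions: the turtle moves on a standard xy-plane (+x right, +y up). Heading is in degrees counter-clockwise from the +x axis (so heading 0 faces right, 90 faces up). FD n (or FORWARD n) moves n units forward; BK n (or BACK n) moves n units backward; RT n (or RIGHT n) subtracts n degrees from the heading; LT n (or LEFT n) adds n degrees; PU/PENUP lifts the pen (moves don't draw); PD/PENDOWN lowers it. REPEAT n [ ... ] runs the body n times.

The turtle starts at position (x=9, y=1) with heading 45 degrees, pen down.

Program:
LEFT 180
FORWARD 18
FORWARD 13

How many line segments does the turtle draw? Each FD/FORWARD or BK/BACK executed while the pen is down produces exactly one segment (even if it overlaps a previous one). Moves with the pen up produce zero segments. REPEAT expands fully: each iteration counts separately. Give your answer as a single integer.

Answer: 2

Derivation:
Executing turtle program step by step:
Start: pos=(9,1), heading=45, pen down
LT 180: heading 45 -> 225
FD 18: (9,1) -> (-3.728,-11.728) [heading=225, draw]
FD 13: (-3.728,-11.728) -> (-12.92,-20.92) [heading=225, draw]
Final: pos=(-12.92,-20.92), heading=225, 2 segment(s) drawn
Segments drawn: 2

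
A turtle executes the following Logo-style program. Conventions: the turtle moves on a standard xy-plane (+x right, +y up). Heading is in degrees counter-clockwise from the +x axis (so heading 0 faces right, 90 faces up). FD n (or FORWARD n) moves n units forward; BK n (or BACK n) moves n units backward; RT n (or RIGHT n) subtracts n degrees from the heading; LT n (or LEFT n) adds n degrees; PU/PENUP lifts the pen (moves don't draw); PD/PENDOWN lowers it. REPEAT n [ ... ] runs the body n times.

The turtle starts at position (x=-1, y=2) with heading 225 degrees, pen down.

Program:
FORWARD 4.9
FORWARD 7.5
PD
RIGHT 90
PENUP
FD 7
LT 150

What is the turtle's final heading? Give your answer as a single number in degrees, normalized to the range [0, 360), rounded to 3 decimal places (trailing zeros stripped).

Answer: 285

Derivation:
Executing turtle program step by step:
Start: pos=(-1,2), heading=225, pen down
FD 4.9: (-1,2) -> (-4.465,-1.465) [heading=225, draw]
FD 7.5: (-4.465,-1.465) -> (-9.768,-6.768) [heading=225, draw]
PD: pen down
RT 90: heading 225 -> 135
PU: pen up
FD 7: (-9.768,-6.768) -> (-14.718,-1.818) [heading=135, move]
LT 150: heading 135 -> 285
Final: pos=(-14.718,-1.818), heading=285, 2 segment(s) drawn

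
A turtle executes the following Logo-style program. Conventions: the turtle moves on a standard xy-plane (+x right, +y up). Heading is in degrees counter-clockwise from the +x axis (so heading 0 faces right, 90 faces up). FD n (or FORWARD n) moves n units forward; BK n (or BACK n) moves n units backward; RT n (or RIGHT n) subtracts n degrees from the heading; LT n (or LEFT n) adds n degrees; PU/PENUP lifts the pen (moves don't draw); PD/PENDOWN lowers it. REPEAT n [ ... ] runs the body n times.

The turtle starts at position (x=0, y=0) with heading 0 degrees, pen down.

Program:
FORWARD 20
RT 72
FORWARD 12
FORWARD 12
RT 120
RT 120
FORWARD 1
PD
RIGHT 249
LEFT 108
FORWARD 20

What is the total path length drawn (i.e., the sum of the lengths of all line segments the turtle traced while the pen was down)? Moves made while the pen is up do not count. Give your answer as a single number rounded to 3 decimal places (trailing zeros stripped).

Executing turtle program step by step:
Start: pos=(0,0), heading=0, pen down
FD 20: (0,0) -> (20,0) [heading=0, draw]
RT 72: heading 0 -> 288
FD 12: (20,0) -> (23.708,-11.413) [heading=288, draw]
FD 12: (23.708,-11.413) -> (27.416,-22.825) [heading=288, draw]
RT 120: heading 288 -> 168
RT 120: heading 168 -> 48
FD 1: (27.416,-22.825) -> (28.086,-22.082) [heading=48, draw]
PD: pen down
RT 249: heading 48 -> 159
LT 108: heading 159 -> 267
FD 20: (28.086,-22.082) -> (27.039,-42.055) [heading=267, draw]
Final: pos=(27.039,-42.055), heading=267, 5 segment(s) drawn

Segment lengths:
  seg 1: (0,0) -> (20,0), length = 20
  seg 2: (20,0) -> (23.708,-11.413), length = 12
  seg 3: (23.708,-11.413) -> (27.416,-22.825), length = 12
  seg 4: (27.416,-22.825) -> (28.086,-22.082), length = 1
  seg 5: (28.086,-22.082) -> (27.039,-42.055), length = 20
Total = 65

Answer: 65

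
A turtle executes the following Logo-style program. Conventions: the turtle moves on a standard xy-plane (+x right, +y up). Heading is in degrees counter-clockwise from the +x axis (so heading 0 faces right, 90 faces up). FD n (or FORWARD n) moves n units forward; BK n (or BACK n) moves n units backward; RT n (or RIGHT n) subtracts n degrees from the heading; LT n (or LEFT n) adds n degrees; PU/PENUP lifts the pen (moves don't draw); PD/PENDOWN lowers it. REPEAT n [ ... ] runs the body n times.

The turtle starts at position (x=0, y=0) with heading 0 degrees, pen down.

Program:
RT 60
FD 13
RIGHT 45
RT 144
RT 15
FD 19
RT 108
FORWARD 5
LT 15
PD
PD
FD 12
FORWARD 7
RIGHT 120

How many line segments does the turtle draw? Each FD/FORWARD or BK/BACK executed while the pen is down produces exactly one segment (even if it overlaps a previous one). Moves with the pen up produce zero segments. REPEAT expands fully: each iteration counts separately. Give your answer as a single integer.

Executing turtle program step by step:
Start: pos=(0,0), heading=0, pen down
RT 60: heading 0 -> 300
FD 13: (0,0) -> (6.5,-11.258) [heading=300, draw]
RT 45: heading 300 -> 255
RT 144: heading 255 -> 111
RT 15: heading 111 -> 96
FD 19: (6.5,-11.258) -> (4.514,7.638) [heading=96, draw]
RT 108: heading 96 -> 348
FD 5: (4.514,7.638) -> (9.405,6.598) [heading=348, draw]
LT 15: heading 348 -> 3
PD: pen down
PD: pen down
FD 12: (9.405,6.598) -> (21.388,7.226) [heading=3, draw]
FD 7: (21.388,7.226) -> (28.379,7.592) [heading=3, draw]
RT 120: heading 3 -> 243
Final: pos=(28.379,7.592), heading=243, 5 segment(s) drawn
Segments drawn: 5

Answer: 5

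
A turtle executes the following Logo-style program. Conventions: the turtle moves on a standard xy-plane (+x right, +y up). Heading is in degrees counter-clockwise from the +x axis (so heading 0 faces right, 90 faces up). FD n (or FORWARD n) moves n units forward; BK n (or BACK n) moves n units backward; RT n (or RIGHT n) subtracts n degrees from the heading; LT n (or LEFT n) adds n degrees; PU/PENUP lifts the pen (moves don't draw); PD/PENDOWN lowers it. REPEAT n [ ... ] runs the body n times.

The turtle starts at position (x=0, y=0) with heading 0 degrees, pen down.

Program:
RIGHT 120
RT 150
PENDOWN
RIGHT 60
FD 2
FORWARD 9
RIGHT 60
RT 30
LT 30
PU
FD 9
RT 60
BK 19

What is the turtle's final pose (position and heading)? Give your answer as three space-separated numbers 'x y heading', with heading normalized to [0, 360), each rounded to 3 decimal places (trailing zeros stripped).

Answer: 17.321 20 270

Derivation:
Executing turtle program step by step:
Start: pos=(0,0), heading=0, pen down
RT 120: heading 0 -> 240
RT 150: heading 240 -> 90
PD: pen down
RT 60: heading 90 -> 30
FD 2: (0,0) -> (1.732,1) [heading=30, draw]
FD 9: (1.732,1) -> (9.526,5.5) [heading=30, draw]
RT 60: heading 30 -> 330
RT 30: heading 330 -> 300
LT 30: heading 300 -> 330
PU: pen up
FD 9: (9.526,5.5) -> (17.321,1) [heading=330, move]
RT 60: heading 330 -> 270
BK 19: (17.321,1) -> (17.321,20) [heading=270, move]
Final: pos=(17.321,20), heading=270, 2 segment(s) drawn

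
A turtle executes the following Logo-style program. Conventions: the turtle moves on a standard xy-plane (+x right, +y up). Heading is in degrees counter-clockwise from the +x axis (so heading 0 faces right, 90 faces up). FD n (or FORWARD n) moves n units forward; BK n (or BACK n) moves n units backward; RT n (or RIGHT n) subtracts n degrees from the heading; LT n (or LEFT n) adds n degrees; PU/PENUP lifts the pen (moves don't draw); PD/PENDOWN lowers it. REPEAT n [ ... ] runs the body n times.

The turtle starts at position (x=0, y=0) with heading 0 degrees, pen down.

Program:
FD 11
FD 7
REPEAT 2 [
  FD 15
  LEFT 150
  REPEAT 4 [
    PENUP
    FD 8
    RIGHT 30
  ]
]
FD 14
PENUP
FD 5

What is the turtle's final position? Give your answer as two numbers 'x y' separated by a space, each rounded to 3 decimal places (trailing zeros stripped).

Executing turtle program step by step:
Start: pos=(0,0), heading=0, pen down
FD 11: (0,0) -> (11,0) [heading=0, draw]
FD 7: (11,0) -> (18,0) [heading=0, draw]
REPEAT 2 [
  -- iteration 1/2 --
  FD 15: (18,0) -> (33,0) [heading=0, draw]
  LT 150: heading 0 -> 150
  REPEAT 4 [
    -- iteration 1/4 --
    PU: pen up
    FD 8: (33,0) -> (26.072,4) [heading=150, move]
    RT 30: heading 150 -> 120
    -- iteration 2/4 --
    PU: pen up
    FD 8: (26.072,4) -> (22.072,10.928) [heading=120, move]
    RT 30: heading 120 -> 90
    -- iteration 3/4 --
    PU: pen up
    FD 8: (22.072,10.928) -> (22.072,18.928) [heading=90, move]
    RT 30: heading 90 -> 60
    -- iteration 4/4 --
    PU: pen up
    FD 8: (22.072,18.928) -> (26.072,25.856) [heading=60, move]
    RT 30: heading 60 -> 30
  ]
  -- iteration 2/2 --
  FD 15: (26.072,25.856) -> (39.062,33.356) [heading=30, move]
  LT 150: heading 30 -> 180
  REPEAT 4 [
    -- iteration 1/4 --
    PU: pen up
    FD 8: (39.062,33.356) -> (31.062,33.356) [heading=180, move]
    RT 30: heading 180 -> 150
    -- iteration 2/4 --
    PU: pen up
    FD 8: (31.062,33.356) -> (24.134,37.356) [heading=150, move]
    RT 30: heading 150 -> 120
    -- iteration 3/4 --
    PU: pen up
    FD 8: (24.134,37.356) -> (20.134,44.285) [heading=120, move]
    RT 30: heading 120 -> 90
    -- iteration 4/4 --
    PU: pen up
    FD 8: (20.134,44.285) -> (20.134,52.285) [heading=90, move]
    RT 30: heading 90 -> 60
  ]
]
FD 14: (20.134,52.285) -> (27.134,64.409) [heading=60, move]
PU: pen up
FD 5: (27.134,64.409) -> (29.634,68.739) [heading=60, move]
Final: pos=(29.634,68.739), heading=60, 3 segment(s) drawn

Answer: 29.634 68.739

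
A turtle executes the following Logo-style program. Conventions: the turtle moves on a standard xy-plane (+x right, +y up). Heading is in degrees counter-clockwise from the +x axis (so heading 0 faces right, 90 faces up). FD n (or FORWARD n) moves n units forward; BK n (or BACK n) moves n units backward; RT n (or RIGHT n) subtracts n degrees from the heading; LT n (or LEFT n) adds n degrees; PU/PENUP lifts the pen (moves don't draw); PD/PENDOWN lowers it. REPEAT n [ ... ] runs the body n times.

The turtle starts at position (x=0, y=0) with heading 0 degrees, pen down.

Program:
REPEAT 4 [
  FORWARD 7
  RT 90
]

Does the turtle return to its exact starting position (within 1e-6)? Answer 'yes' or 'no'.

Answer: yes

Derivation:
Executing turtle program step by step:
Start: pos=(0,0), heading=0, pen down
REPEAT 4 [
  -- iteration 1/4 --
  FD 7: (0,0) -> (7,0) [heading=0, draw]
  RT 90: heading 0 -> 270
  -- iteration 2/4 --
  FD 7: (7,0) -> (7,-7) [heading=270, draw]
  RT 90: heading 270 -> 180
  -- iteration 3/4 --
  FD 7: (7,-7) -> (0,-7) [heading=180, draw]
  RT 90: heading 180 -> 90
  -- iteration 4/4 --
  FD 7: (0,-7) -> (0,0) [heading=90, draw]
  RT 90: heading 90 -> 0
]
Final: pos=(0,0), heading=0, 4 segment(s) drawn

Start position: (0, 0)
Final position: (0, 0)
Distance = 0; < 1e-6 -> CLOSED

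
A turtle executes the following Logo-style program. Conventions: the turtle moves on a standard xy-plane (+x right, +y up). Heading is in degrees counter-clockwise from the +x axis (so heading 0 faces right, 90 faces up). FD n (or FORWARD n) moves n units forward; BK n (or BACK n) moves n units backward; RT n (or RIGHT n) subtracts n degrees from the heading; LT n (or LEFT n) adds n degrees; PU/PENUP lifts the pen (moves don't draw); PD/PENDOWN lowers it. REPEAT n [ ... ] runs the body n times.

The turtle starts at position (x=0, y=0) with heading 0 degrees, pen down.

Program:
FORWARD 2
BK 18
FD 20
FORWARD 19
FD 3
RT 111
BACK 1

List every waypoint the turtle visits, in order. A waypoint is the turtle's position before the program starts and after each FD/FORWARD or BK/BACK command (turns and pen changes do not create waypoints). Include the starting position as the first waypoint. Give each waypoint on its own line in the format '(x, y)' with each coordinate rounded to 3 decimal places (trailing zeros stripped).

Executing turtle program step by step:
Start: pos=(0,0), heading=0, pen down
FD 2: (0,0) -> (2,0) [heading=0, draw]
BK 18: (2,0) -> (-16,0) [heading=0, draw]
FD 20: (-16,0) -> (4,0) [heading=0, draw]
FD 19: (4,0) -> (23,0) [heading=0, draw]
FD 3: (23,0) -> (26,0) [heading=0, draw]
RT 111: heading 0 -> 249
BK 1: (26,0) -> (26.358,0.934) [heading=249, draw]
Final: pos=(26.358,0.934), heading=249, 6 segment(s) drawn
Waypoints (7 total):
(0, 0)
(2, 0)
(-16, 0)
(4, 0)
(23, 0)
(26, 0)
(26.358, 0.934)

Answer: (0, 0)
(2, 0)
(-16, 0)
(4, 0)
(23, 0)
(26, 0)
(26.358, 0.934)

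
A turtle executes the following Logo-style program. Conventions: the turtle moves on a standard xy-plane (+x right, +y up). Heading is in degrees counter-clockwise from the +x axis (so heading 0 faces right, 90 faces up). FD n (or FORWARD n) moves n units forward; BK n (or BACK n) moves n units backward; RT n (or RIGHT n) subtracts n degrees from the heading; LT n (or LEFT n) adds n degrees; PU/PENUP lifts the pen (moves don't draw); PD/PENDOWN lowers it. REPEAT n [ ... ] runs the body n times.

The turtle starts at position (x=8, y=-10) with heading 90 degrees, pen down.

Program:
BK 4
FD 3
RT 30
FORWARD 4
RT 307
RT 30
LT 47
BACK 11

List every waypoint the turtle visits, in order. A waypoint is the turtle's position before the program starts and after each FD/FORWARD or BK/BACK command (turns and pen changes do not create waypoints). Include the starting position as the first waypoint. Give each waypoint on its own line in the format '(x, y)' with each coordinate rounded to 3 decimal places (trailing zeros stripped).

Answer: (8, -10)
(8, -14)
(8, -11)
(10, -7.536)
(17.071, -15.962)

Derivation:
Executing turtle program step by step:
Start: pos=(8,-10), heading=90, pen down
BK 4: (8,-10) -> (8,-14) [heading=90, draw]
FD 3: (8,-14) -> (8,-11) [heading=90, draw]
RT 30: heading 90 -> 60
FD 4: (8,-11) -> (10,-7.536) [heading=60, draw]
RT 307: heading 60 -> 113
RT 30: heading 113 -> 83
LT 47: heading 83 -> 130
BK 11: (10,-7.536) -> (17.071,-15.962) [heading=130, draw]
Final: pos=(17.071,-15.962), heading=130, 4 segment(s) drawn
Waypoints (5 total):
(8, -10)
(8, -14)
(8, -11)
(10, -7.536)
(17.071, -15.962)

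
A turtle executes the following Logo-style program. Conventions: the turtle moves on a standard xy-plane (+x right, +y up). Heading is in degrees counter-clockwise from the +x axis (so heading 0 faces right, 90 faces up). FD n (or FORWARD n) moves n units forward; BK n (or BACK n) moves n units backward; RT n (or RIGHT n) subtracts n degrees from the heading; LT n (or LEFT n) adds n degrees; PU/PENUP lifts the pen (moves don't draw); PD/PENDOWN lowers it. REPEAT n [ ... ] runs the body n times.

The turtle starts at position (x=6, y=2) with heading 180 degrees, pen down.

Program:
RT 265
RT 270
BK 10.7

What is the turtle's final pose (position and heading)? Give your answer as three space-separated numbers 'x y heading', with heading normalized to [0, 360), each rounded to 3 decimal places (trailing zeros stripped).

Answer: -4.659 1.067 5

Derivation:
Executing turtle program step by step:
Start: pos=(6,2), heading=180, pen down
RT 265: heading 180 -> 275
RT 270: heading 275 -> 5
BK 10.7: (6,2) -> (-4.659,1.067) [heading=5, draw]
Final: pos=(-4.659,1.067), heading=5, 1 segment(s) drawn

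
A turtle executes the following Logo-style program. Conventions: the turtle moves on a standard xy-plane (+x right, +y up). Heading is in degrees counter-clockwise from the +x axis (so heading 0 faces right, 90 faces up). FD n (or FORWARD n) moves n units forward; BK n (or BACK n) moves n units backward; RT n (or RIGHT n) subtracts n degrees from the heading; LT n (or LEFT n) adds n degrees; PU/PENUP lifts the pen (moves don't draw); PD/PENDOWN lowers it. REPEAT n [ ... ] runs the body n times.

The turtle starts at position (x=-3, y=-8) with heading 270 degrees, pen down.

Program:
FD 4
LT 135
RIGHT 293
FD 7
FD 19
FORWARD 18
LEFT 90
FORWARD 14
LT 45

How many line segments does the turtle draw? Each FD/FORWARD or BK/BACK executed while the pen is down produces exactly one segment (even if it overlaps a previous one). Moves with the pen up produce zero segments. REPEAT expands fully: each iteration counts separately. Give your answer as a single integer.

Answer: 5

Derivation:
Executing turtle program step by step:
Start: pos=(-3,-8), heading=270, pen down
FD 4: (-3,-8) -> (-3,-12) [heading=270, draw]
LT 135: heading 270 -> 45
RT 293: heading 45 -> 112
FD 7: (-3,-12) -> (-5.622,-5.51) [heading=112, draw]
FD 19: (-5.622,-5.51) -> (-12.74,12.107) [heading=112, draw]
FD 18: (-12.74,12.107) -> (-19.483,28.796) [heading=112, draw]
LT 90: heading 112 -> 202
FD 14: (-19.483,28.796) -> (-32.463,23.552) [heading=202, draw]
LT 45: heading 202 -> 247
Final: pos=(-32.463,23.552), heading=247, 5 segment(s) drawn
Segments drawn: 5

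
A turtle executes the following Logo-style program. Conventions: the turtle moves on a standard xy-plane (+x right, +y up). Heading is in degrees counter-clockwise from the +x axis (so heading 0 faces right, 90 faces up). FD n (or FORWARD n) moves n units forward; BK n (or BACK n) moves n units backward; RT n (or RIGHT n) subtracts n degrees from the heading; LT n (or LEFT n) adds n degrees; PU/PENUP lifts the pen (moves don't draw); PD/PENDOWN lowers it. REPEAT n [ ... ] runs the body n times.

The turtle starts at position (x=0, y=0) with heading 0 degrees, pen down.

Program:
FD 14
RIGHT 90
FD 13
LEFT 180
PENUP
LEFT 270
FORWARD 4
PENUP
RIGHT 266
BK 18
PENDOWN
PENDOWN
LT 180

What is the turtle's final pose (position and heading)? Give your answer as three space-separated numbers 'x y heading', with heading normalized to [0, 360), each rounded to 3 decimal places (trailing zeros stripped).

Answer: 19.256 -30.956 274

Derivation:
Executing turtle program step by step:
Start: pos=(0,0), heading=0, pen down
FD 14: (0,0) -> (14,0) [heading=0, draw]
RT 90: heading 0 -> 270
FD 13: (14,0) -> (14,-13) [heading=270, draw]
LT 180: heading 270 -> 90
PU: pen up
LT 270: heading 90 -> 0
FD 4: (14,-13) -> (18,-13) [heading=0, move]
PU: pen up
RT 266: heading 0 -> 94
BK 18: (18,-13) -> (19.256,-30.956) [heading=94, move]
PD: pen down
PD: pen down
LT 180: heading 94 -> 274
Final: pos=(19.256,-30.956), heading=274, 2 segment(s) drawn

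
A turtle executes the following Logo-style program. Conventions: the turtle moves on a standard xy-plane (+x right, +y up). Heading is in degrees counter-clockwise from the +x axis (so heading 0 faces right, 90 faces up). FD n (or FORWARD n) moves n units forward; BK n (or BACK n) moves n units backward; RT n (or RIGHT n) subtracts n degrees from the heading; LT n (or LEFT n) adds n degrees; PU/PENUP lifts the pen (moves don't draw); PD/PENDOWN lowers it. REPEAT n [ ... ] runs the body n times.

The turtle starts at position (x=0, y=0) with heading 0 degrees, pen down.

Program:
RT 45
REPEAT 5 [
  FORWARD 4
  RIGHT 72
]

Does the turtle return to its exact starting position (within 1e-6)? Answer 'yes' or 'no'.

Executing turtle program step by step:
Start: pos=(0,0), heading=0, pen down
RT 45: heading 0 -> 315
REPEAT 5 [
  -- iteration 1/5 --
  FD 4: (0,0) -> (2.828,-2.828) [heading=315, draw]
  RT 72: heading 315 -> 243
  -- iteration 2/5 --
  FD 4: (2.828,-2.828) -> (1.012,-6.392) [heading=243, draw]
  RT 72: heading 243 -> 171
  -- iteration 3/5 --
  FD 4: (1.012,-6.392) -> (-2.938,-5.767) [heading=171, draw]
  RT 72: heading 171 -> 99
  -- iteration 4/5 --
  FD 4: (-2.938,-5.767) -> (-3.564,-1.816) [heading=99, draw]
  RT 72: heading 99 -> 27
  -- iteration 5/5 --
  FD 4: (-3.564,-1.816) -> (0,0) [heading=27, draw]
  RT 72: heading 27 -> 315
]
Final: pos=(0,0), heading=315, 5 segment(s) drawn

Start position: (0, 0)
Final position: (0, 0)
Distance = 0; < 1e-6 -> CLOSED

Answer: yes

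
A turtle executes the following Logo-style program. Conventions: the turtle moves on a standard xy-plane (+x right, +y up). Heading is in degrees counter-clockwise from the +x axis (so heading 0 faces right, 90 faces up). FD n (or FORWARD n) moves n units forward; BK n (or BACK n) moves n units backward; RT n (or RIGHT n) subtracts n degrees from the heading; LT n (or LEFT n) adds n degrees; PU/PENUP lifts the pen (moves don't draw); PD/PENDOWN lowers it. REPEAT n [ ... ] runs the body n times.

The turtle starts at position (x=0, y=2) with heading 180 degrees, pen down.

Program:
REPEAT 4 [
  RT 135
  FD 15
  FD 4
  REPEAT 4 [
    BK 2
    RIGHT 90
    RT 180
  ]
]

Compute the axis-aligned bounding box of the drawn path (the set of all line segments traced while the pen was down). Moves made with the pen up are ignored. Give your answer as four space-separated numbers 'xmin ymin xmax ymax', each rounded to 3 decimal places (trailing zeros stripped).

Answer: 0 -3.565 19 15.435

Derivation:
Executing turtle program step by step:
Start: pos=(0,2), heading=180, pen down
REPEAT 4 [
  -- iteration 1/4 --
  RT 135: heading 180 -> 45
  FD 15: (0,2) -> (10.607,12.607) [heading=45, draw]
  FD 4: (10.607,12.607) -> (13.435,15.435) [heading=45, draw]
  REPEAT 4 [
    -- iteration 1/4 --
    BK 2: (13.435,15.435) -> (12.021,14.021) [heading=45, draw]
    RT 90: heading 45 -> 315
    RT 180: heading 315 -> 135
    -- iteration 2/4 --
    BK 2: (12.021,14.021) -> (13.435,12.607) [heading=135, draw]
    RT 90: heading 135 -> 45
    RT 180: heading 45 -> 225
    -- iteration 3/4 --
    BK 2: (13.435,12.607) -> (14.849,14.021) [heading=225, draw]
    RT 90: heading 225 -> 135
    RT 180: heading 135 -> 315
    -- iteration 4/4 --
    BK 2: (14.849,14.021) -> (13.435,15.435) [heading=315, draw]
    RT 90: heading 315 -> 225
    RT 180: heading 225 -> 45
  ]
  -- iteration 2/4 --
  RT 135: heading 45 -> 270
  FD 15: (13.435,15.435) -> (13.435,0.435) [heading=270, draw]
  FD 4: (13.435,0.435) -> (13.435,-3.565) [heading=270, draw]
  REPEAT 4 [
    -- iteration 1/4 --
    BK 2: (13.435,-3.565) -> (13.435,-1.565) [heading=270, draw]
    RT 90: heading 270 -> 180
    RT 180: heading 180 -> 0
    -- iteration 2/4 --
    BK 2: (13.435,-1.565) -> (11.435,-1.565) [heading=0, draw]
    RT 90: heading 0 -> 270
    RT 180: heading 270 -> 90
    -- iteration 3/4 --
    BK 2: (11.435,-1.565) -> (11.435,-3.565) [heading=90, draw]
    RT 90: heading 90 -> 0
    RT 180: heading 0 -> 180
    -- iteration 4/4 --
    BK 2: (11.435,-3.565) -> (13.435,-3.565) [heading=180, draw]
    RT 90: heading 180 -> 90
    RT 180: heading 90 -> 270
  ]
  -- iteration 3/4 --
  RT 135: heading 270 -> 135
  FD 15: (13.435,-3.565) -> (2.828,7.042) [heading=135, draw]
  FD 4: (2.828,7.042) -> (0,9.87) [heading=135, draw]
  REPEAT 4 [
    -- iteration 1/4 --
    BK 2: (0,9.87) -> (1.414,8.456) [heading=135, draw]
    RT 90: heading 135 -> 45
    RT 180: heading 45 -> 225
    -- iteration 2/4 --
    BK 2: (1.414,8.456) -> (2.828,9.87) [heading=225, draw]
    RT 90: heading 225 -> 135
    RT 180: heading 135 -> 315
    -- iteration 3/4 --
    BK 2: (2.828,9.87) -> (1.414,11.284) [heading=315, draw]
    RT 90: heading 315 -> 225
    RT 180: heading 225 -> 45
    -- iteration 4/4 --
    BK 2: (1.414,11.284) -> (0,9.87) [heading=45, draw]
    RT 90: heading 45 -> 315
    RT 180: heading 315 -> 135
  ]
  -- iteration 4/4 --
  RT 135: heading 135 -> 0
  FD 15: (0,9.87) -> (15,9.87) [heading=0, draw]
  FD 4: (15,9.87) -> (19,9.87) [heading=0, draw]
  REPEAT 4 [
    -- iteration 1/4 --
    BK 2: (19,9.87) -> (17,9.87) [heading=0, draw]
    RT 90: heading 0 -> 270
    RT 180: heading 270 -> 90
    -- iteration 2/4 --
    BK 2: (17,9.87) -> (17,7.87) [heading=90, draw]
    RT 90: heading 90 -> 0
    RT 180: heading 0 -> 180
    -- iteration 3/4 --
    BK 2: (17,7.87) -> (19,7.87) [heading=180, draw]
    RT 90: heading 180 -> 90
    RT 180: heading 90 -> 270
    -- iteration 4/4 --
    BK 2: (19,7.87) -> (19,9.87) [heading=270, draw]
    RT 90: heading 270 -> 180
    RT 180: heading 180 -> 0
  ]
]
Final: pos=(19,9.87), heading=0, 24 segment(s) drawn

Segment endpoints: x in {0, 0, 0, 1.414, 1.414, 2.828, 2.828, 10.607, 11.435, 11.435, 12.021, 13.435, 13.435, 13.435, 13.435, 13.435, 14.849, 15, 17, 17, 19, 19, 19}, y in {-3.565, -3.565, -3.565, -1.565, -1.565, 0.435, 2, 7.042, 7.87, 7.87, 8.456, 9.87, 9.87, 9.87, 9.87, 9.87, 9.87, 9.87, 11.284, 12.607, 12.607, 14.021, 14.021, 15.435, 15.435}
xmin=0, ymin=-3.565, xmax=19, ymax=15.435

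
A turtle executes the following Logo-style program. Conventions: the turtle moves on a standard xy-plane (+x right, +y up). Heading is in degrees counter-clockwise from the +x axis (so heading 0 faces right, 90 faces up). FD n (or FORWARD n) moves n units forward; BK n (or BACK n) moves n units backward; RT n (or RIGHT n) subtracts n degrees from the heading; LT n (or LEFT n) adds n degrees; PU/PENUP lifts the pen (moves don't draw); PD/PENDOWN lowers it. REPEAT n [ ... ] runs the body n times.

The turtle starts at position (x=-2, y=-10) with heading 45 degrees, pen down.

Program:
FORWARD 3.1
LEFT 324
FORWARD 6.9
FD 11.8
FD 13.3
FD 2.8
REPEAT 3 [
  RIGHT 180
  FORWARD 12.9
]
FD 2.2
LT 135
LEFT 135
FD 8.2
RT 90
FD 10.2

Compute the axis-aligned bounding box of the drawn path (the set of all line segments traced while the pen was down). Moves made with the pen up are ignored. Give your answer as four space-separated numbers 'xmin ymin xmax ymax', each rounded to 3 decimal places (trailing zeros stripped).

Answer: -2 -10 34.564 4.968

Derivation:
Executing turtle program step by step:
Start: pos=(-2,-10), heading=45, pen down
FD 3.1: (-2,-10) -> (0.192,-7.808) [heading=45, draw]
LT 324: heading 45 -> 9
FD 6.9: (0.192,-7.808) -> (7.007,-6.729) [heading=9, draw]
FD 11.8: (7.007,-6.729) -> (18.662,-4.883) [heading=9, draw]
FD 13.3: (18.662,-4.883) -> (31.798,-2.802) [heading=9, draw]
FD 2.8: (31.798,-2.802) -> (34.564,-2.364) [heading=9, draw]
REPEAT 3 [
  -- iteration 1/3 --
  RT 180: heading 9 -> 189
  FD 12.9: (34.564,-2.364) -> (21.822,-4.382) [heading=189, draw]
  -- iteration 2/3 --
  RT 180: heading 189 -> 9
  FD 12.9: (21.822,-4.382) -> (34.564,-2.364) [heading=9, draw]
  -- iteration 3/3 --
  RT 180: heading 9 -> 189
  FD 12.9: (34.564,-2.364) -> (21.822,-4.382) [heading=189, draw]
]
FD 2.2: (21.822,-4.382) -> (19.649,-4.726) [heading=189, draw]
LT 135: heading 189 -> 324
LT 135: heading 324 -> 99
FD 8.2: (19.649,-4.726) -> (18.367,3.373) [heading=99, draw]
RT 90: heading 99 -> 9
FD 10.2: (18.367,3.373) -> (28.441,4.968) [heading=9, draw]
Final: pos=(28.441,4.968), heading=9, 11 segment(s) drawn

Segment endpoints: x in {-2, 0.192, 7.007, 18.367, 18.662, 19.649, 21.822, 28.441, 31.798, 34.564}, y in {-10, -7.808, -6.729, -4.883, -4.726, -4.382, -4.382, -2.802, -2.364, -2.364, 3.373, 4.968}
xmin=-2, ymin=-10, xmax=34.564, ymax=4.968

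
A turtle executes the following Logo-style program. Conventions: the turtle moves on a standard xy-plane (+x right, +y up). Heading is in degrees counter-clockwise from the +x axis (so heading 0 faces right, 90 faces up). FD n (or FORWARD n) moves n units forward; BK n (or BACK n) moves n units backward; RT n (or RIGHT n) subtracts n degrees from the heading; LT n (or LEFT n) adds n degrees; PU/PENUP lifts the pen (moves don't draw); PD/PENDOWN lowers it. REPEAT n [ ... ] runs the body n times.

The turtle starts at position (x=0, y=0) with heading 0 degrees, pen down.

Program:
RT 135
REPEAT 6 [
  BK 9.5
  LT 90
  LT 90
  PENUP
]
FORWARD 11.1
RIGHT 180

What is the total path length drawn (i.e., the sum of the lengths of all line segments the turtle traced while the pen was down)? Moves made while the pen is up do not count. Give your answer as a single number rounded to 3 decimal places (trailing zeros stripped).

Answer: 9.5

Derivation:
Executing turtle program step by step:
Start: pos=(0,0), heading=0, pen down
RT 135: heading 0 -> 225
REPEAT 6 [
  -- iteration 1/6 --
  BK 9.5: (0,0) -> (6.718,6.718) [heading=225, draw]
  LT 90: heading 225 -> 315
  LT 90: heading 315 -> 45
  PU: pen up
  -- iteration 2/6 --
  BK 9.5: (6.718,6.718) -> (0,0) [heading=45, move]
  LT 90: heading 45 -> 135
  LT 90: heading 135 -> 225
  PU: pen up
  -- iteration 3/6 --
  BK 9.5: (0,0) -> (6.718,6.718) [heading=225, move]
  LT 90: heading 225 -> 315
  LT 90: heading 315 -> 45
  PU: pen up
  -- iteration 4/6 --
  BK 9.5: (6.718,6.718) -> (0,0) [heading=45, move]
  LT 90: heading 45 -> 135
  LT 90: heading 135 -> 225
  PU: pen up
  -- iteration 5/6 --
  BK 9.5: (0,0) -> (6.718,6.718) [heading=225, move]
  LT 90: heading 225 -> 315
  LT 90: heading 315 -> 45
  PU: pen up
  -- iteration 6/6 --
  BK 9.5: (6.718,6.718) -> (0,0) [heading=45, move]
  LT 90: heading 45 -> 135
  LT 90: heading 135 -> 225
  PU: pen up
]
FD 11.1: (0,0) -> (-7.849,-7.849) [heading=225, move]
RT 180: heading 225 -> 45
Final: pos=(-7.849,-7.849), heading=45, 1 segment(s) drawn

Segment lengths:
  seg 1: (0,0) -> (6.718,6.718), length = 9.5
Total = 9.5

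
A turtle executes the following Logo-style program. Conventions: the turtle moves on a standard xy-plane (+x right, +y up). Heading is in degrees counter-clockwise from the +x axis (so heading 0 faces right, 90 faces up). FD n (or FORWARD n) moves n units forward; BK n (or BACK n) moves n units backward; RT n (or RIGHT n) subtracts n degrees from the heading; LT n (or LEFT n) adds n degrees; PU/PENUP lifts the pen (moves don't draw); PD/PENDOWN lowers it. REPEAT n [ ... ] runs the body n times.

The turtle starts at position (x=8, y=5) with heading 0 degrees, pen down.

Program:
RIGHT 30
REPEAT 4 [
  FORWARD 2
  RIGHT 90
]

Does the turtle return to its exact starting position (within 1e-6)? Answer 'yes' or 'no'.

Answer: yes

Derivation:
Executing turtle program step by step:
Start: pos=(8,5), heading=0, pen down
RT 30: heading 0 -> 330
REPEAT 4 [
  -- iteration 1/4 --
  FD 2: (8,5) -> (9.732,4) [heading=330, draw]
  RT 90: heading 330 -> 240
  -- iteration 2/4 --
  FD 2: (9.732,4) -> (8.732,2.268) [heading=240, draw]
  RT 90: heading 240 -> 150
  -- iteration 3/4 --
  FD 2: (8.732,2.268) -> (7,3.268) [heading=150, draw]
  RT 90: heading 150 -> 60
  -- iteration 4/4 --
  FD 2: (7,3.268) -> (8,5) [heading=60, draw]
  RT 90: heading 60 -> 330
]
Final: pos=(8,5), heading=330, 4 segment(s) drawn

Start position: (8, 5)
Final position: (8, 5)
Distance = 0; < 1e-6 -> CLOSED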